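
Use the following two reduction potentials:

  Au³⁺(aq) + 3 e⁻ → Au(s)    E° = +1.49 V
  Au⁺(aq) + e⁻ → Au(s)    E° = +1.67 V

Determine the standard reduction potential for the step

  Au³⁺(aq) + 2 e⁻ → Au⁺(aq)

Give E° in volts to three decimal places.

+1.400 V

Sequential free energies add, so n₃E°₃ = n₁E°₁ + n₂E°₂.
With n₃ = 3, and the known step contributing 1×(+1.67) V, the unknown satisfies 2·E° = 3×(+1.49) − 1×(+1.67) = +2.800.
E° = +2.800 / 2 = +1.400 V.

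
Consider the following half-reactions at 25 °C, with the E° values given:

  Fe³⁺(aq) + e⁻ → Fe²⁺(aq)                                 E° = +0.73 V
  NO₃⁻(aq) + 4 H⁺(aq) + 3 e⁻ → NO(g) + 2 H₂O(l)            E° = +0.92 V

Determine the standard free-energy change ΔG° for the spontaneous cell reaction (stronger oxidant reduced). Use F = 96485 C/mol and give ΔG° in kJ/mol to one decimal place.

-55.0 kJ/mol

NO₃⁻/NO (E° = +0.92 V) is the cathode; Fe³⁺/Fe²⁺ (E° = +0.73 V) is the anode, so E°cell = +0.19 V.
Balancing electrons gives n = 3 (lcm of 3 and 1).
ΔG° = −nFE° = −(3)(96485)(+0.19) = -54,996 J = -55.0 kJ/mol.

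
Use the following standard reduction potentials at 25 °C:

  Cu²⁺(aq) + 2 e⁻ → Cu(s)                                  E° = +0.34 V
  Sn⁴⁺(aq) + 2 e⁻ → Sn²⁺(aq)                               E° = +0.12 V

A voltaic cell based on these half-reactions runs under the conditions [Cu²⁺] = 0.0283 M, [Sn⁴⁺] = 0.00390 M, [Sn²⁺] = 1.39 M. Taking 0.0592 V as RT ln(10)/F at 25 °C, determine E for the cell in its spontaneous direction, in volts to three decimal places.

+0.250 V

Cu²⁺/Cu is the cathode (higher E°), Sn⁴⁺/Sn²⁺ the anode: E°cell = +0.34 − (+0.12) = +0.22 V, n = 2.
Overall: Cu²⁺(aq) + Sn²⁺(aq) → Cu(s) + Sn⁴⁺(aq)
Q = [Sn⁴⁺] / ([Cu²⁺]·[Sn²⁺]); log Q = -1.004.
E = E° − (0.0592/n) log Q = +0.22 − (0.0592/2)(-1.004) = +0.250 V.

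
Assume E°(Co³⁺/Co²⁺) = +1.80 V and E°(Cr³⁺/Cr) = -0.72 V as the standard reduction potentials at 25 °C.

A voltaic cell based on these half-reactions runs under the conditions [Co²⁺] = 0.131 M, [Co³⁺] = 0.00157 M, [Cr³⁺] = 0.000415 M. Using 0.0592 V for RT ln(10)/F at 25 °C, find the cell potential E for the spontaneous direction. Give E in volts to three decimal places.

Co³⁺/Co²⁺ is the cathode (higher E°), Cr³⁺/Cr the anode: E°cell = +1.80 − (-0.72) = +2.52 V, n = 3.
Overall: 3 Co³⁺(aq) + Cr(s) → 3 Co²⁺(aq) + Cr³⁺(aq)
Q = [Co²⁺]^3·[Cr³⁺] / ([Co³⁺]^3); log Q = 2.382.
E = E° − (0.0592/n) log Q = +2.52 − (0.0592/3)(2.382) = +2.473 V.

+2.473 V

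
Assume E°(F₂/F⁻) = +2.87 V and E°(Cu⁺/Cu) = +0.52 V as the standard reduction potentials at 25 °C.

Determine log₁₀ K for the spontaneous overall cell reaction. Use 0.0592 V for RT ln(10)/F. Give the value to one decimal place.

79.4

Cathode: F₂/F⁻; anode: Cu⁺/Cu. E°cell = +2.35 V, n = 2.
log K = nE°cell / 0.0592 = (2)(+2.35) / 0.0592 = 79.4.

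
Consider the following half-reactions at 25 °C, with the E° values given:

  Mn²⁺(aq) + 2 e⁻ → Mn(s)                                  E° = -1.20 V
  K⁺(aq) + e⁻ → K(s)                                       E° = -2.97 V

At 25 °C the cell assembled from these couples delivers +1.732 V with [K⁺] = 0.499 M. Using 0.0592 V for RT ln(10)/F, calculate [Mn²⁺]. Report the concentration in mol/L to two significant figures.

Mn²⁺/Mn is the cathode, K⁺/K the anode: E°cell = +1.77 V, n = 2.
Overall reaction: Mn²⁺(aq) + 2 K(s) → Mn(s) + 2 K⁺(aq); Q = [K⁺]^2/[Mn²⁺]^1.
From E = E° − (0.0592/n) log Q: log Q = (E° − E)·n/0.0592 = (+1.77 − (+1.732))·2/0.0592 = 1.2838.
So 1·log[Mn²⁺] = 2·log(0.499) − log Q = -0.6038 − (1.2838) = -1.8876; [Mn²⁺] = 10^(-1.8876) ≈ 0.013 M.

0.013 M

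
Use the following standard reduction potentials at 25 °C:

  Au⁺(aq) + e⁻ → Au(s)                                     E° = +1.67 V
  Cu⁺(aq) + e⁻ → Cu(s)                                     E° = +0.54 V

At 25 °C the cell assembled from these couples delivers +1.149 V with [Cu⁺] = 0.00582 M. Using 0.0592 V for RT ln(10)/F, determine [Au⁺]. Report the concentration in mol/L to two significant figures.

Au⁺/Au is the cathode, Cu⁺/Cu the anode: E°cell = +1.13 V, n = 1.
Overall reaction: Au⁺(aq) + Cu(s) → Au(s) + Cu⁺(aq); Q = [Cu⁺]^1/[Au⁺]^1.
From E = E° − (0.0592/n) log Q: log Q = (E° − E)·n/0.0592 = (+1.13 − (+1.149))·1/0.0592 = -0.3209.
So 1·log[Au⁺] = 1·log(0.00582) − log Q = -2.2351 − (-0.3209) = -1.9142; [Au⁺] = 10^(-1.9142) ≈ 0.012 M.

0.012 M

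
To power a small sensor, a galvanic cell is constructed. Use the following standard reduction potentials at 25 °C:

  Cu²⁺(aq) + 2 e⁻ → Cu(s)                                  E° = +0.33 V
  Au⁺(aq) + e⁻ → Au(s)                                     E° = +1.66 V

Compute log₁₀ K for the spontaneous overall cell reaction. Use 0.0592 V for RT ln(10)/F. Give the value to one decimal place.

44.9

Cathode: Au⁺/Au; anode: Cu²⁺/Cu. E°cell = +1.33 V, n = 2.
log K = nE°cell / 0.0592 = (2)(+1.33) / 0.0592 = 44.9.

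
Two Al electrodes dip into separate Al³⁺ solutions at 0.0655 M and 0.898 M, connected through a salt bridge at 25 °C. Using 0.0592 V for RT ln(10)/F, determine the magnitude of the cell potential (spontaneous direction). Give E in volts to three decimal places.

+0.022 V

For a concentration cell E°cell = 0. The 0.898 M side is the cathode (reduction is favoured where [Al³⁺] is higher).
With n = 3, E = −(0.0592/3) log([Al³⁺]ₐₙ/[Al³⁺]꜀ₐₜ) = −(0.0592/3) log(0.0655/0.898) = −(0.0592/3)(-1.137) = +0.022 V.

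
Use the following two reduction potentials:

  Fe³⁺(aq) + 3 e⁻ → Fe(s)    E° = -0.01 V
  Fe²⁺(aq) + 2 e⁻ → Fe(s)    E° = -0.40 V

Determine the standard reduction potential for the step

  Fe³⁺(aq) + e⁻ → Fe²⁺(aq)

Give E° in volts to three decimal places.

+0.770 V

Sequential free energies add, so n₃E°₃ = n₁E°₁ + n₂E°₂.
With n₃ = 3, and the known step contributing 2×(-0.40) V, the unknown satisfies 1·E° = 3×(-0.01) − 2×(-0.40) = +0.770.
E° = +0.770 / 1 = +0.770 V.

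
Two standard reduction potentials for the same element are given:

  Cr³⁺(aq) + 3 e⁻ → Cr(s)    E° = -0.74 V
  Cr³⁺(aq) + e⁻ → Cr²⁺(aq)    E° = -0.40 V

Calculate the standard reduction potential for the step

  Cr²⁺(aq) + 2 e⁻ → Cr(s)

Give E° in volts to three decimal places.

Sequential free energies add, so n₃E°₃ = n₁E°₁ + n₂E°₂.
With n₃ = 3, and the known step contributing 1×(-0.40) V, the unknown satisfies 2·E° = 3×(-0.74) − 1×(-0.40) = -1.820.
E° = -1.820 / 2 = -0.910 V.

-0.910 V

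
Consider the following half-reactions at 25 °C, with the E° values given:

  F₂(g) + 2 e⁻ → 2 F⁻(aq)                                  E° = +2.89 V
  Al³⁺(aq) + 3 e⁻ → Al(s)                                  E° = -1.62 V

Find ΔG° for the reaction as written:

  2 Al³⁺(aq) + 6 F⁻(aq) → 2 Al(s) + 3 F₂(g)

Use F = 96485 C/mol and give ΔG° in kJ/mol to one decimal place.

As written, Al³⁺/Al is reduced (cathode) and F₂/F⁻ is oxidised (anode), so E°cell = (-1.62) − (+2.89) = -4.51 V.
Balancing electrons gives n = 6.
ΔG° = −nFE° = −(6)(96485)(-4.51) = 2,610,884 J = +2610.9 kJ/mol.

+2610.9 kJ/mol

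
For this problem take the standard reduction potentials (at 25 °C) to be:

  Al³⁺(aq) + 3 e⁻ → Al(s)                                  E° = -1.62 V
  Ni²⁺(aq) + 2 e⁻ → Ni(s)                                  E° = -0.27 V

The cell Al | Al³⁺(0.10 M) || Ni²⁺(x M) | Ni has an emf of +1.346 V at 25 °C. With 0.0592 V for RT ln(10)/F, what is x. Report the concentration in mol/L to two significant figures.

Ni²⁺/Ni is the cathode, Al³⁺/Al the anode: E°cell = +1.35 V, n = 6.
Overall reaction: 3 Ni²⁺(aq) + 2 Al(s) → 3 Ni(s) + 2 Al³⁺(aq); Q = [Al³⁺]^2/[Ni²⁺]^3.
From E = E° − (0.0592/n) log Q: log Q = (E° − E)·n/0.0592 = (+1.35 − (+1.346))·6/0.0592 = 0.4054.
So 3·log[Ni²⁺] = 2·log(0.1) − log Q = -2.0000 − (0.4054) = -2.4054; log[Ni²⁺] = -2.4054 / 3 = -0.8018; [Ni²⁺] = 10^(-0.8018) ≈ 0.16 M.

0.16 M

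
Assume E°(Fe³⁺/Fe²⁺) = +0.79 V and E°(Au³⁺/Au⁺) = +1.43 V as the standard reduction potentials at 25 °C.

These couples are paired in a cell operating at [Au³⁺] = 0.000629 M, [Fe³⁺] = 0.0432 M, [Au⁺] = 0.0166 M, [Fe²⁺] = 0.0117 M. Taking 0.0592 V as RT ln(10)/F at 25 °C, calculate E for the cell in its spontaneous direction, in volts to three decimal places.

Au³⁺/Au⁺ is the cathode (higher E°), Fe³⁺/Fe²⁺ the anode: E°cell = +1.43 − (+0.79) = +0.64 V, n = 2.
Overall: Au³⁺(aq) + 2 Fe²⁺(aq) → Au⁺(aq) + 2 Fe³⁺(aq)
Q = [Au⁺]·[Fe³⁺]^2 / ([Au³⁺]·[Fe²⁺]^2); log Q = 2.556.
E = E° − (0.0592/n) log Q = +0.64 − (0.0592/2)(2.556) = +0.564 V.

+0.564 V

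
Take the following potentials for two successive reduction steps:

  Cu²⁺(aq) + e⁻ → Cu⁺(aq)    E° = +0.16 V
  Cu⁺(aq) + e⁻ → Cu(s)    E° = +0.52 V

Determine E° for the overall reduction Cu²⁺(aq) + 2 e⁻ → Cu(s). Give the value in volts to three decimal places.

Since ΔG° = −nFE° is additive over sequential reductions, n₃E°₃ = n₁E°₁ + n₂E°₂.
E°₃ = (1×+0.16 + 1×+0.52) / 2 = (+0.680) / 2 = +0.340 V.

+0.340 V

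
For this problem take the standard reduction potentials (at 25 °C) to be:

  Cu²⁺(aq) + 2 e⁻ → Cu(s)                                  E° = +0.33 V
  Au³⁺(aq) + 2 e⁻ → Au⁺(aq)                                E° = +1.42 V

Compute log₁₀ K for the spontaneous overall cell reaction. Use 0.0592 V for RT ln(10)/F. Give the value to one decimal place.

Cathode: Au³⁺/Au⁺; anode: Cu²⁺/Cu. E°cell = +1.09 V, n = 2.
log K = nE°cell / 0.0592 = (2)(+1.09) / 0.0592 = 36.8.

36.8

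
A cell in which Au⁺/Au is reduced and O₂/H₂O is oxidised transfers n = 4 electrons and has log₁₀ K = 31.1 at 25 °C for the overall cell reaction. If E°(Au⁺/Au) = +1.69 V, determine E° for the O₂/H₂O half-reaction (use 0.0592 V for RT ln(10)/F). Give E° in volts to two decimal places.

+1.23 V

E°cell = (0.0592/n)·log K = (0.0592/4)(31.1) = +0.460 V.
Since Au⁺/Au is the cathode and O₂/H₂O the anode, E°cell = E°(Au⁺/Au) − E°(O₂/H₂O).
So E°(O₂/H₂O) = E°(Au⁺/Au) − E°cell = (+1.69) − (+0.460) = +1.23 V.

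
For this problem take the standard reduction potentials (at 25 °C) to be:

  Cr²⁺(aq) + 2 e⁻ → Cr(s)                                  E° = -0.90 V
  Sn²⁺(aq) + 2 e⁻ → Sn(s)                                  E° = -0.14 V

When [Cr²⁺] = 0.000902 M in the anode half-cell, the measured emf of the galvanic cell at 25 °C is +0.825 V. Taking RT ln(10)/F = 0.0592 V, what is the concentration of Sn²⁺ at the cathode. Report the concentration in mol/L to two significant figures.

0.14 M

Sn²⁺/Sn is the cathode, Cr²⁺/Cr the anode: E°cell = +0.76 V, n = 2.
Overall reaction: Sn²⁺(aq) + Cr(s) → Sn(s) + Cr²⁺(aq); Q = [Cr²⁺]^1/[Sn²⁺]^1.
From E = E° − (0.0592/n) log Q: log Q = (E° − E)·n/0.0592 = (+0.76 − (+0.825))·2/0.0592 = -2.1959.
So 1·log[Sn²⁺] = 1·log(0.000902) − log Q = -3.0448 − (-2.1959) = -0.8489; [Sn²⁺] = 10^(-0.8489) ≈ 0.14 M.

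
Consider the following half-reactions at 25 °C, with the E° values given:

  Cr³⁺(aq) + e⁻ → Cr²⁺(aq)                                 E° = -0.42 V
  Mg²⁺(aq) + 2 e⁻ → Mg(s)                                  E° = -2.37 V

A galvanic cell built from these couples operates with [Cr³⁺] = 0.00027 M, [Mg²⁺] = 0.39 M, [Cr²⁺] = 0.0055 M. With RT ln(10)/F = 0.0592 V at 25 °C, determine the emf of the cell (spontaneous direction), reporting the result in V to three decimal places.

+1.885 V

Cr³⁺/Cr²⁺ is the cathode (higher E°), Mg²⁺/Mg the anode: E°cell = -0.42 − (-2.37) = +1.95 V, n = 2.
Overall: 2 Cr³⁺(aq) + Mg(s) → 2 Cr²⁺(aq) + Mg²⁺(aq)
Q = [Cr²⁺]^2·[Mg²⁺] / ([Cr³⁺]^2); log Q = 2.209.
E = E° − (0.0592/n) log Q = +1.95 − (0.0592/2)(2.209) = +1.885 V.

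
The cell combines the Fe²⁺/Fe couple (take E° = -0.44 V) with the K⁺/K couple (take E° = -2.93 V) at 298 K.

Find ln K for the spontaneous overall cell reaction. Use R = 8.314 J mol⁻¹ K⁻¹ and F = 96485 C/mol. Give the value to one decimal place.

Cathode: Fe²⁺/Fe; anode: K⁺/K. E°cell = (-0.44) − (-2.93) = +2.49 V, with n = 2.
ΔG° = −nFE° = −RT ln K, so ln K = nFE°/(RT) = (2)(96485)(+2.49) / ((8.314)(298)) = 193.938.

193.9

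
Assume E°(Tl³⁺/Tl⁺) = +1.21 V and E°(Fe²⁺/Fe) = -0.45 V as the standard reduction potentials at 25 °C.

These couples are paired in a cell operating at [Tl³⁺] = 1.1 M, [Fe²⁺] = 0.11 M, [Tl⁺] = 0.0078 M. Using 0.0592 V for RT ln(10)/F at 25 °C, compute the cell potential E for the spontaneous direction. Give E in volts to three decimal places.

+1.752 V

Tl³⁺/Tl⁺ is the cathode (higher E°), Fe²⁺/Fe the anode: E°cell = +1.21 − (-0.45) = +1.66 V, n = 2.
Overall: Tl³⁺(aq) + Fe(s) → Tl⁺(aq) + Fe²⁺(aq)
Q = [Tl⁺]·[Fe²⁺] / ([Tl³⁺]); log Q = -3.108.
E = E° − (0.0592/n) log Q = +1.66 − (0.0592/2)(-3.108) = +1.752 V.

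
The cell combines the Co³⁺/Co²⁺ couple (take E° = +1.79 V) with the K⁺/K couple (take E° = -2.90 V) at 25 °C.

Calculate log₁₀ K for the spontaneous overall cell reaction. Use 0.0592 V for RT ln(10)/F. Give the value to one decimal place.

Cathode: Co³⁺/Co²⁺; anode: K⁺/K. E°cell = +4.69 V, n = 1.
log K = nE°cell / 0.0592 = (1)(+4.69) / 0.0592 = 79.2.

79.2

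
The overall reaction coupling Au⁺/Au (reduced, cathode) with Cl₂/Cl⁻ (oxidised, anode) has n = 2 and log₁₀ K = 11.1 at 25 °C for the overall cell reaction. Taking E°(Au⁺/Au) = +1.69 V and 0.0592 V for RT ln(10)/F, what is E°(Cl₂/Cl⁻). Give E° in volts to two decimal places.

+1.36 V

E°cell = (0.0592/n)·log K = (0.0592/2)(11.1) = +0.329 V.
Since Au⁺/Au is the cathode and Cl₂/Cl⁻ the anode, E°cell = E°(Au⁺/Au) − E°(Cl₂/Cl⁻).
So E°(Cl₂/Cl⁻) = E°(Au⁺/Au) − E°cell = (+1.69) − (+0.329) = +1.36 V.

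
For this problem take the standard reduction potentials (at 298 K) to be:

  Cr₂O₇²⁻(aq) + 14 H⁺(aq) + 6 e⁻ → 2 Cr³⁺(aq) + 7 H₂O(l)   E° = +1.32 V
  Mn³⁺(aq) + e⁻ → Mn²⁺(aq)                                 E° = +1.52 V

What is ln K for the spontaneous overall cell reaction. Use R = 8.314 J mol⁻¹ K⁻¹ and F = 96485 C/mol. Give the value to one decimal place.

Cathode: Mn³⁺/Mn²⁺; anode: Cr₂O₇²⁻/Cr³⁺. E°cell = (+1.52) − (+1.32) = +0.20 V, with n = 6.
ΔG° = −nFE° = −RT ln K, so ln K = nFE°/(RT) = (6)(96485)(+0.20) / ((8.314)(298)) = 46.732.

46.7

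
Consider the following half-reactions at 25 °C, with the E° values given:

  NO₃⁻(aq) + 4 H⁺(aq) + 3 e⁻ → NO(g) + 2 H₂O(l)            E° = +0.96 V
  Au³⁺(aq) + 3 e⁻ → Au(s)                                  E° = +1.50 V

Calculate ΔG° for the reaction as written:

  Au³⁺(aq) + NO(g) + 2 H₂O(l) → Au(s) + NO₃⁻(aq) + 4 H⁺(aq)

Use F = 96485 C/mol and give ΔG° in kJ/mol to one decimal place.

-156.3 kJ/mol

As written, Au³⁺/Au is reduced (cathode) and NO₃⁻/NO is oxidised (anode), so E°cell = (+1.50) − (+0.96) = +0.54 V.
Balancing electrons gives n = 3.
ΔG° = −nFE° = −(3)(96485)(+0.54) = -156,306 J = -156.3 kJ/mol.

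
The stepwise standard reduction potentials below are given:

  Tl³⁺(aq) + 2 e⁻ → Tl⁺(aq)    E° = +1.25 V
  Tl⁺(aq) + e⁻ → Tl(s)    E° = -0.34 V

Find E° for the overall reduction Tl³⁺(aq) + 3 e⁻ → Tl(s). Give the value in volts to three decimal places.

+0.720 V

Adding the free-energy changes (−nFE°) of the two steps gives −n₃FE°₃ = −n₁FE°₁ − n₂FE°₂.
E°₃ = (2×+1.25 + 1×-0.34) / 3 = (+2.160) / 3 = +0.720 V.
Simply averaging or adding the two E° values would be wrong; the electron-weighted sum is required.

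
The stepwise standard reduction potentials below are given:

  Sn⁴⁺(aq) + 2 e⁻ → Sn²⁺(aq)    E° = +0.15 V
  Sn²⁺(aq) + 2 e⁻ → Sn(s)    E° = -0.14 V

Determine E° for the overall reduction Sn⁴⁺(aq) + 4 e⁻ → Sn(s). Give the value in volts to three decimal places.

+0.005 V

Standard free energies of sequential steps add: ΔG°₃ = ΔG°₁ + ΔG°₂, so n₃E°₃ = n₁E°₁ + n₂E°₂.
E°₃ = (2×+0.15 + 2×-0.14) / 4 = (+0.020) / 4 = +0.005 V.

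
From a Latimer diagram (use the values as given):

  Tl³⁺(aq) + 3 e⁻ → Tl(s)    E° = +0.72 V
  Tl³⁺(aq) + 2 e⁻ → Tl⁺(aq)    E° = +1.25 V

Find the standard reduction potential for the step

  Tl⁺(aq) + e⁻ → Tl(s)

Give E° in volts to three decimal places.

Sequential free energies add, so n₃E°₃ = n₁E°₁ + n₂E°₂.
With n₃ = 3, and the known step contributing 2×(+1.25) V, the unknown satisfies 1·E° = 3×(+0.72) − 2×(+1.25) = -0.340.
E° = -0.340 / 1 = -0.340 V.

-0.340 V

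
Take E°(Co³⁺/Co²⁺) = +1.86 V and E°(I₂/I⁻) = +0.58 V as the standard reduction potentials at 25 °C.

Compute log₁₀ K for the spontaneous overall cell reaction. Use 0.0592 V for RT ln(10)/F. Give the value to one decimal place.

Cathode: Co³⁺/Co²⁺; anode: I₂/I⁻. E°cell = +1.28 V, n = 2.
log K = nE°cell / 0.0592 = (2)(+1.28) / 0.0592 = 43.2.

43.2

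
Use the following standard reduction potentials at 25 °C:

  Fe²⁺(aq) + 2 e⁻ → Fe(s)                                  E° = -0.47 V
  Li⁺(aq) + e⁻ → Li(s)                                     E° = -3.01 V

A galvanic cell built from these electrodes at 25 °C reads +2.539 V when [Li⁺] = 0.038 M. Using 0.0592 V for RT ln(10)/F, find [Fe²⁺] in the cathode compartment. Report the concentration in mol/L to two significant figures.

0.0013 M

Fe²⁺/Fe is the cathode, Li⁺/Li the anode: E°cell = +2.54 V, n = 2.
Overall reaction: Fe²⁺(aq) + 2 Li(s) → Fe(s) + 2 Li⁺(aq); Q = [Li⁺]^2/[Fe²⁺]^1.
From E = E° − (0.0592/n) log Q: log Q = (E° − E)·n/0.0592 = (+2.54 − (+2.539))·2/0.0592 = 0.0338.
So 1·log[Fe²⁺] = 2·log(0.038) − log Q = -2.8404 − (0.0338) = -2.8742; [Fe²⁺] = 10^(-2.8742) ≈ 0.0013 M.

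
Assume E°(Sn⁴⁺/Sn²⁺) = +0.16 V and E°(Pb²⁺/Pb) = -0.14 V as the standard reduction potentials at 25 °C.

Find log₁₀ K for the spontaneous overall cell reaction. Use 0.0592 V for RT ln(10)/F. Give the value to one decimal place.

Cathode: Sn⁴⁺/Sn²⁺; anode: Pb²⁺/Pb. E°cell = +0.30 V, n = 2.
log K = nE°cell / 0.0592 = (2)(+0.30) / 0.0592 = 10.1.

10.1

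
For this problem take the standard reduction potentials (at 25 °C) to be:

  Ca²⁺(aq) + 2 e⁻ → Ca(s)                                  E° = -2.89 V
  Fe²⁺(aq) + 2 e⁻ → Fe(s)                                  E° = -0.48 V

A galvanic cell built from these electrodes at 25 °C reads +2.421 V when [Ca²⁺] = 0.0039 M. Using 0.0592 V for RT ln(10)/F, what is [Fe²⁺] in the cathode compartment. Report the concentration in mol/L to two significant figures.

Fe²⁺/Fe is the cathode, Ca²⁺/Ca the anode: E°cell = +2.41 V, n = 2.
Overall reaction: Fe²⁺(aq) + Ca(s) → Fe(s) + Ca²⁺(aq); Q = [Ca²⁺]^1/[Fe²⁺]^1.
From E = E° − (0.0592/n) log Q: log Q = (E° − E)·n/0.0592 = (+2.41 − (+2.421))·2/0.0592 = -0.3716.
So 1·log[Fe²⁺] = 1·log(0.0039) − log Q = -2.4089 − (-0.3716) = -2.0373; [Fe²⁺] = 10^(-2.0373) ≈ 0.0092 M.

0.0092 M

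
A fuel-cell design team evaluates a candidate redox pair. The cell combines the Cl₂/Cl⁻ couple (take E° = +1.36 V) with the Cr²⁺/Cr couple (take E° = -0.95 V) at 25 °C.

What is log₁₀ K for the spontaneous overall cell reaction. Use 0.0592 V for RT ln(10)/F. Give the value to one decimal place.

78.0

Cathode: Cl₂/Cl⁻; anode: Cr²⁺/Cr. E°cell = +2.31 V, n = 2.
log K = nE°cell / 0.0592 = (2)(+2.31) / 0.0592 = 78.0.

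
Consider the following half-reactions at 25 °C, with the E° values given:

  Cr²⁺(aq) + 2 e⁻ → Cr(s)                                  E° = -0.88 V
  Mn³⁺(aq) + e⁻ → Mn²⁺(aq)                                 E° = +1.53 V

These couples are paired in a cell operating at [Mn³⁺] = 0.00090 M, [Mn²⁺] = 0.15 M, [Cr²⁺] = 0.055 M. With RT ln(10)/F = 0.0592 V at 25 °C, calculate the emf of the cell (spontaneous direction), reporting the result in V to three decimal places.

Mn³⁺/Mn²⁺ is the cathode (higher E°), Cr²⁺/Cr the anode: E°cell = +1.53 − (-0.88) = +2.41 V, n = 2.
Overall: 2 Mn³⁺(aq) + Cr(s) → 2 Mn²⁺(aq) + Cr²⁺(aq)
Q = [Mn²⁺]^2·[Cr²⁺] / ([Mn³⁺]^2); log Q = 3.184.
E = E° − (0.0592/n) log Q = +2.41 − (0.0592/2)(3.184) = +2.316 V.

+2.316 V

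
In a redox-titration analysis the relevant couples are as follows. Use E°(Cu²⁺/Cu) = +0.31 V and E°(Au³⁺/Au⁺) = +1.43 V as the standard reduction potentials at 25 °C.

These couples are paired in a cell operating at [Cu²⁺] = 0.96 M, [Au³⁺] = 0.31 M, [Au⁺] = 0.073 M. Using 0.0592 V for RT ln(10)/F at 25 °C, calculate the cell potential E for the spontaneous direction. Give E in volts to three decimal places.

+1.139 V

Au³⁺/Au⁺ is the cathode (higher E°), Cu²⁺/Cu the anode: E°cell = +1.43 − (+0.31) = +1.12 V, n = 2.
Overall: Au³⁺(aq) + Cu(s) → Au⁺(aq) + Cu²⁺(aq)
Q = [Au⁺]·[Cu²⁺] / ([Au³⁺]); log Q = -0.646.
E = E° − (0.0592/n) log Q = +1.12 − (0.0592/2)(-0.646) = +1.139 V.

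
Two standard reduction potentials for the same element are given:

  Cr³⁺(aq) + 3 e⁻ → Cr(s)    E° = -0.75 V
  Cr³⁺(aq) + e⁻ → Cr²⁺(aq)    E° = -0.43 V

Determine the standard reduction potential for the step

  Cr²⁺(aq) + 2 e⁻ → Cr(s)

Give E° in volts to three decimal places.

Sequential free energies add, so n₃E°₃ = n₁E°₁ + n₂E°₂.
With n₃ = 3, and the known step contributing 1×(-0.43) V, the unknown satisfies 2·E° = 3×(-0.75) − 1×(-0.43) = -1.820.
E° = -1.820 / 2 = -0.910 V.

-0.910 V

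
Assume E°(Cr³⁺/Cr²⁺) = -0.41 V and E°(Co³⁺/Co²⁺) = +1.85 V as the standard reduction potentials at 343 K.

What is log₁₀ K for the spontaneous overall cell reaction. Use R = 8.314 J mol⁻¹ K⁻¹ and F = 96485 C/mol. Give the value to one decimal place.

Cathode: Co³⁺/Co²⁺; anode: Cr³⁺/Cr²⁺. E°cell = (+1.85) − (-0.41) = +2.26 V, with n = 1.
ΔG° = −nFE° = −RT ln K, so ln K = nFE°/(RT) = (1)(96485)(+2.26) / ((8.314)(343)) = 76.465.
log₁₀ K = 76.465 / ln 10 = 33.2.

33.2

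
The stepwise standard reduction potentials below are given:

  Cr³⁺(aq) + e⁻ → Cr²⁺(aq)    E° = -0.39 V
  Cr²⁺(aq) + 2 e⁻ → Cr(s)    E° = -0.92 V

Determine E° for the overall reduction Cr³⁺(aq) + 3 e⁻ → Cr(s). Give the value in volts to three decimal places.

-0.743 V

Adding the free-energy changes (−nFE°) of the two steps gives −n₃FE°₃ = −n₁FE°₁ − n₂FE°₂.
E°₃ = (1×-0.39 + 2×-0.92) / 3 = (-2.230) / 3 = -0.743 V.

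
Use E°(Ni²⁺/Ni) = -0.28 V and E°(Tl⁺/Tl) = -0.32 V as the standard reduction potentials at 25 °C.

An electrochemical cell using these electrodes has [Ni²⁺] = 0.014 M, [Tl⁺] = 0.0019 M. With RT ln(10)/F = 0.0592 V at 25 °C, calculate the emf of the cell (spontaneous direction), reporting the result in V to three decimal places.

+0.146 V

Ni²⁺/Ni is the cathode (higher E°), Tl⁺/Tl the anode: E°cell = -0.28 − (-0.32) = +0.04 V, n = 2.
Overall: Ni²⁺(aq) + 2 Tl(s) → Ni(s) + 2 Tl⁺(aq)
Q = [Tl⁺]^2 / ([Ni²⁺]); log Q = -3.589.
E = E° − (0.0592/n) log Q = +0.04 − (0.0592/2)(-3.589) = +0.146 V.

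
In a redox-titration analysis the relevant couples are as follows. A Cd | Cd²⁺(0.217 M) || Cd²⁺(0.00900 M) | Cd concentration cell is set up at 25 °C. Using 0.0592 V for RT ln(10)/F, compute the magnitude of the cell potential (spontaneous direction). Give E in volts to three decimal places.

For a concentration cell E°cell = 0. The 0.217 M side is the cathode (reduction is favoured where [Cd²⁺] is higher).
With n = 2, E = −(0.0592/2) log([Cd²⁺]ₐₙ/[Cd²⁺]꜀ₐₜ) = −(0.0592/2) log(0.009/0.217) = −(0.0592/2)(-1.382) = +0.041 V.

+0.041 V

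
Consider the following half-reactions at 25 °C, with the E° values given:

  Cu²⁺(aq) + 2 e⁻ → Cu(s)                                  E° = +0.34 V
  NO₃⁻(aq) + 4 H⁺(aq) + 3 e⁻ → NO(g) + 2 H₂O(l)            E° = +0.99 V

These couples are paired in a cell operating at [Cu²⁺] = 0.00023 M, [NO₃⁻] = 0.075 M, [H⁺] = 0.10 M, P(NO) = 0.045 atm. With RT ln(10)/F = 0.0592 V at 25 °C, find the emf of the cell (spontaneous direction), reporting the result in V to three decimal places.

NO₃⁻/NO is the cathode (higher E°), Cu²⁺/Cu the anode: E°cell = +0.99 − (+0.34) = +0.65 V, n = 6.
Overall: 2 NO₃⁻(aq) + 8 H⁺(aq) + 3 Cu(s) → 2 NO(g) + 4 H₂O(l) + 3 Cu²⁺(aq)
Q = P(NO)^2·[Cu²⁺]^3 / ([NO₃⁻]^2·[H⁺]^8); log Q = -3.359.
E = E° − (0.0592/n) log Q = +0.65 − (0.0592/6)(-3.359) = +0.683 V.

+0.683 V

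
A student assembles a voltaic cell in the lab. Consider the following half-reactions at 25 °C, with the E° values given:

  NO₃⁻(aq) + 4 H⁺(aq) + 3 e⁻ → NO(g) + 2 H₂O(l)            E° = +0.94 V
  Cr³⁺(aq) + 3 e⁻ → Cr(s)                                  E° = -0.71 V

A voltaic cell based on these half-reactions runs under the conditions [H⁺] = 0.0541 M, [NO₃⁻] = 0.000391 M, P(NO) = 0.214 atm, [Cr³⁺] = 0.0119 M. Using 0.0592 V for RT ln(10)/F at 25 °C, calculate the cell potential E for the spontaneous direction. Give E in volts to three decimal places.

+1.534 V

NO₃⁻/NO is the cathode (higher E°), Cr³⁺/Cr the anode: E°cell = +0.94 − (-0.71) = +1.65 V, n = 3.
Overall: NO₃⁻(aq) + 4 H⁺(aq) + Cr(s) → NO(g) + 2 H₂O(l) + Cr³⁺(aq)
Q = P(NO)·[Cr³⁺] / ([NO₃⁻]·[H⁺]^4); log Q = 5.881.
E = E° − (0.0592/n) log Q = +1.65 − (0.0592/3)(5.881) = +1.534 V.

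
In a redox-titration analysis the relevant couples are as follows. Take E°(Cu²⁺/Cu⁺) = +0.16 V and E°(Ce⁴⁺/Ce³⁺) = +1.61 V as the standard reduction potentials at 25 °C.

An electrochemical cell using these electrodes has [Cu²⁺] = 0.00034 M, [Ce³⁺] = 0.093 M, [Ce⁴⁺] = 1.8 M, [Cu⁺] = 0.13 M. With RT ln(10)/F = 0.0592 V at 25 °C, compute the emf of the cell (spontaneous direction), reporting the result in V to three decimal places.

+1.679 V

Ce⁴⁺/Ce³⁺ is the cathode (higher E°), Cu²⁺/Cu⁺ the anode: E°cell = +1.61 − (+0.16) = +1.45 V, n = 1.
Overall: Ce⁴⁺(aq) + Cu⁺(aq) → Ce³⁺(aq) + Cu²⁺(aq)
Q = [Ce³⁺]·[Cu²⁺] / ([Ce⁴⁺]·[Cu⁺]); log Q = -3.869.
E = E° − (0.0592/n) log Q = +1.45 − (0.0592/1)(-3.869) = +1.679 V.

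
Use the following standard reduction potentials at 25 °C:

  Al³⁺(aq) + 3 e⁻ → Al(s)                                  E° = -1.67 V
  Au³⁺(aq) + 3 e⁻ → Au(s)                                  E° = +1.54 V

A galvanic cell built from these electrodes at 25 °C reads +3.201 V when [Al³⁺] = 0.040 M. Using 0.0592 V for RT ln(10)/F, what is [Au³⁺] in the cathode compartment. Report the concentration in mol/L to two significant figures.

Au³⁺/Au is the cathode, Al³⁺/Al the anode: E°cell = +3.21 V, n = 3.
Overall reaction: Au³⁺(aq) + Al(s) → Au(s) + Al³⁺(aq); Q = [Al³⁺]^1/[Au³⁺]^1.
From E = E° − (0.0592/n) log Q: log Q = (E° − E)·n/0.0592 = (+3.21 − (+3.201))·3/0.0592 = 0.4561.
So 1·log[Au³⁺] = 1·log(0.04) − log Q = -1.3979 − (0.4561) = -1.8540; [Au³⁺] = 10^(-1.8540) ≈ 0.014 M.

0.014 M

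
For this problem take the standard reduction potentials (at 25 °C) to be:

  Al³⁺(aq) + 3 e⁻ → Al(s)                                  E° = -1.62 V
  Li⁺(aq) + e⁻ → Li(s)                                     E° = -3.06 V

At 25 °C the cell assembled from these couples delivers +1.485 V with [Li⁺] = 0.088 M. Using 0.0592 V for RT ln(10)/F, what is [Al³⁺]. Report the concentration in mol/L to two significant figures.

Al³⁺/Al is the cathode, Li⁺/Li the anode: E°cell = +1.44 V, n = 3.
Overall reaction: Al³⁺(aq) + 3 Li(s) → Al(s) + 3 Li⁺(aq); Q = [Li⁺]^3/[Al³⁺]^1.
From E = E° − (0.0592/n) log Q: log Q = (E° − E)·n/0.0592 = (+1.44 − (+1.485))·3/0.0592 = -2.2804.
So 1·log[Al³⁺] = 3·log(0.088) − log Q = -3.1666 − (-2.2804) = -0.8862; [Al³⁺] = 10^(-0.8862) ≈ 0.13 M.

0.13 M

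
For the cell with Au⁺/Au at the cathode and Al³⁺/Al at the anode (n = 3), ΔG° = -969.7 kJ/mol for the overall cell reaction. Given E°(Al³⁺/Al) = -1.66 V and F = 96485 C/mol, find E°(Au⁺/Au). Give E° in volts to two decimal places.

+1.69 V

E°cell = −ΔG°/(nF) = −(-969.7×10³)/((3)(96485)) = +3.350 V.
Since Au⁺/Au is the cathode and Al³⁺/Al the anode, E°cell = E°(Au⁺/Au) − E°(Al³⁺/Al).
So E°(Au⁺/Au) = E°cell + E°(Al³⁺/Al) = +3.350 + (-1.66) = +1.69 V.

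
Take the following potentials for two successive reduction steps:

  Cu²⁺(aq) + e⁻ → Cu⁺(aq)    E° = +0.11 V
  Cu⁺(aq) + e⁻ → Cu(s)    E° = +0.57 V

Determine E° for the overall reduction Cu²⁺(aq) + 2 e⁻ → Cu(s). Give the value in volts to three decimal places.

+0.340 V

Standard free energies of sequential steps add: ΔG°₃ = ΔG°₁ + ΔG°₂, so n₃E°₃ = n₁E°₁ + n₂E°₂.
E°₃ = (1×+0.11 + 1×+0.57) / 2 = (+0.680) / 2 = +0.340 V.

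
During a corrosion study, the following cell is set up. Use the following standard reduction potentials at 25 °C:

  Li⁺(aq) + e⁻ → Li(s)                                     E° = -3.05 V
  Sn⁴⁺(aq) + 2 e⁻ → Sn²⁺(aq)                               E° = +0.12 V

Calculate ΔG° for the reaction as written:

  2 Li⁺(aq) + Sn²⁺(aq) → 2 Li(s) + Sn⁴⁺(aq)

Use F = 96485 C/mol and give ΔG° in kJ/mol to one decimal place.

+611.7 kJ/mol

As written, Li⁺/Li is reduced (cathode) and Sn⁴⁺/Sn²⁺ is oxidised (anode), so E°cell = (-3.05) − (+0.12) = -3.17 V.
Balancing electrons gives n = 2.
ΔG° = −nFE° = −(2)(96485)(-3.17) = 611,715 J = +611.7 kJ/mol.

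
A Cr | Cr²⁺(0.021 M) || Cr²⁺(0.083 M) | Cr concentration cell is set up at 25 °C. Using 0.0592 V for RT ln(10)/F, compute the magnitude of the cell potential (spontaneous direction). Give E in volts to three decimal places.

For a concentration cell E°cell = 0. The 0.083 M side is the cathode (reduction is favoured where [Cr²⁺] is higher).
With n = 2, E = −(0.0592/2) log([Cr²⁺]ₐₙ/[Cr²⁺]꜀ₐₜ) = −(0.0592/2) log(0.021/0.083) = −(0.0592/2)(-0.597) = +0.018 V.

+0.018 V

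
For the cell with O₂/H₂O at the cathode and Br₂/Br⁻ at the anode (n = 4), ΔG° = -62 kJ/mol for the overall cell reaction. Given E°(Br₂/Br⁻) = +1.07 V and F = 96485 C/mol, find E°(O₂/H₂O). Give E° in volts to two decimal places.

+1.23 V

E°cell = −ΔG°/(nF) = −(-62×10³)/((4)(96485)) = +0.161 V.
Since O₂/H₂O is the cathode and Br₂/Br⁻ the anode, E°cell = E°(O₂/H₂O) − E°(Br₂/Br⁻).
So E°(O₂/H₂O) = E°cell + E°(Br₂/Br⁻) = +0.161 + (+1.07) = +1.23 V.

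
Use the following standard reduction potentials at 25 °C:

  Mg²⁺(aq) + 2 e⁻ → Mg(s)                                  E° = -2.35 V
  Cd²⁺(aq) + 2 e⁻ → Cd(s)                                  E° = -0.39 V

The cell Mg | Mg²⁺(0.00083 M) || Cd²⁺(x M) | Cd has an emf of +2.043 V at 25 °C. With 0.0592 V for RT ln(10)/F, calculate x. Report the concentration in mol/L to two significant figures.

0.53 M

Cd²⁺/Cd is the cathode, Mg²⁺/Mg the anode: E°cell = +1.96 V, n = 2.
Overall reaction: Cd²⁺(aq) + Mg(s) → Cd(s) + Mg²⁺(aq); Q = [Mg²⁺]^1/[Cd²⁺]^1.
From E = E° − (0.0592/n) log Q: log Q = (E° − E)·n/0.0592 = (+1.96 − (+2.043))·2/0.0592 = -2.8041.
So 1·log[Cd²⁺] = 1·log(0.00083) − log Q = -3.0809 − (-2.8041) = -0.2768; [Cd²⁺] = 10^(-0.2768) ≈ 0.53 M.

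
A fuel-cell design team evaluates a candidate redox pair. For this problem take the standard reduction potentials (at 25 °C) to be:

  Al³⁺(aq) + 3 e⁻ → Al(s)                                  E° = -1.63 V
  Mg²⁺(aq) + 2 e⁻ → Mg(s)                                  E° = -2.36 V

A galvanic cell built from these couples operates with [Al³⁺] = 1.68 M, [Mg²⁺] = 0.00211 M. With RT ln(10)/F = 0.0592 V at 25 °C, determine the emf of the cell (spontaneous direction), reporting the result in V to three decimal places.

+0.814 V

Al³⁺/Al is the cathode (higher E°), Mg²⁺/Mg the anode: E°cell = -1.63 − (-2.36) = +0.73 V, n = 6.
Overall: 2 Al³⁺(aq) + 3 Mg(s) → 2 Al(s) + 3 Mg²⁺(aq)
Q = [Mg²⁺]^3 / ([Al³⁺]^2); log Q = -8.478.
E = E° − (0.0592/n) log Q = +0.73 − (0.0592/6)(-8.478) = +0.814 V.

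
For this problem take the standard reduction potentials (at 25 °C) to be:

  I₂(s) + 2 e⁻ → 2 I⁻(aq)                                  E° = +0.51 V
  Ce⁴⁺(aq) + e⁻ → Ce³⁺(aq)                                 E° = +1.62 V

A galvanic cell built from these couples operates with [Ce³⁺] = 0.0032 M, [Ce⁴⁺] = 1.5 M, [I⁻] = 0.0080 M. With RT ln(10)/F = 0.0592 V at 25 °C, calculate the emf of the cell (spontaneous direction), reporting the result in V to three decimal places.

+1.144 V

Ce⁴⁺/Ce³⁺ is the cathode (higher E°), I₂/I⁻ the anode: E°cell = +1.62 − (+0.51) = +1.11 V, n = 2.
Overall: 2 Ce⁴⁺(aq) + 2 I⁻(aq) → 2 Ce³⁺(aq) + I₂(s)
Q = [Ce³⁺]^2 / ([Ce⁴⁺]^2·[I⁻]^2); log Q = -1.148.
E = E° − (0.0592/n) log Q = +1.11 − (0.0592/2)(-1.148) = +1.144 V.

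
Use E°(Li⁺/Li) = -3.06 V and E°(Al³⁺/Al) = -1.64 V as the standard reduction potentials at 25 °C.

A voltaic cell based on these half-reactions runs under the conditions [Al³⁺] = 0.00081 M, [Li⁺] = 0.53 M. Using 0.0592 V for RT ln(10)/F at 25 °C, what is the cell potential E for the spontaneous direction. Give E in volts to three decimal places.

+1.375 V

Al³⁺/Al is the cathode (higher E°), Li⁺/Li the anode: E°cell = -1.64 − (-3.06) = +1.42 V, n = 3.
Overall: Al³⁺(aq) + 3 Li(s) → Al(s) + 3 Li⁺(aq)
Q = [Li⁺]^3 / ([Al³⁺]); log Q = 2.264.
E = E° − (0.0592/n) log Q = +1.42 − (0.0592/3)(2.264) = +1.375 V.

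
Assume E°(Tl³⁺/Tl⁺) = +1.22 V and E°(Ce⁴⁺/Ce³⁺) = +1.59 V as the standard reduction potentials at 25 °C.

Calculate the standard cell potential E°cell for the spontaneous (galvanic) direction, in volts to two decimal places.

+0.37 V

The Ce⁴⁺/Ce³⁺ couple has the higher reduction potential, so it is the cathode; Tl³⁺/Tl⁺ is oxidised at the anode.
E°cell = E°(cathode) − E°(anode) = (+1.59) − (+1.22) = +0.37 V.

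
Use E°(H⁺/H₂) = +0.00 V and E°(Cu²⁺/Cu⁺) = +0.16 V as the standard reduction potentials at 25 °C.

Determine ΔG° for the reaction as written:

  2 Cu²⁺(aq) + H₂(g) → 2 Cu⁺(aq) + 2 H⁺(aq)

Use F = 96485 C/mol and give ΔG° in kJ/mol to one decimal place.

-30.9 kJ/mol

As written, Cu²⁺/Cu⁺ is reduced (cathode) and H⁺/H₂ is oxidised (anode), so E°cell = (+0.16) − (+0.00) = +0.16 V.
Balancing electrons gives n = 2.
ΔG° = −nFE° = −(2)(96485)(+0.16) = -30,875 J = -30.9 kJ/mol.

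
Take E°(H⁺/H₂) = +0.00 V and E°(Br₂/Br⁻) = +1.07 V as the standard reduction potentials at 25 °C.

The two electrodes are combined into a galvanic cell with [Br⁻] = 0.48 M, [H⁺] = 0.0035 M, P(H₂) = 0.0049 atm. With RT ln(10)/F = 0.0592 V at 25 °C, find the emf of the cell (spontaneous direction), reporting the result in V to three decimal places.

Br₂/Br⁻ is the cathode (higher E°), H⁺/H₂ the anode: E°cell = +1.07 − (+0.00) = +1.07 V, n = 2.
Overall: Br₂(l) + H₂(g) → 2 Br⁻(aq) + 2 H⁺(aq)
Q = [Br⁻]^2·[H⁺]^2 / (P(H₂)); log Q = -3.240.
E = E° − (0.0592/n) log Q = +1.07 − (0.0592/2)(-3.240) = +1.166 V.

+1.166 V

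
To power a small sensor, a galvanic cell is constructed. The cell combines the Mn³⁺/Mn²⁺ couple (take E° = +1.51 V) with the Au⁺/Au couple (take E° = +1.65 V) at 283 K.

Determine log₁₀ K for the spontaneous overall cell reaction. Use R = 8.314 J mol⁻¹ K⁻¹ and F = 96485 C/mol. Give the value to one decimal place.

2.5

Cathode: Au⁺/Au; anode: Mn³⁺/Mn²⁺. E°cell = (+1.65) − (+1.51) = +0.14 V, with n = 1.
ΔG° = −nFE° = −RT ln K, so ln K = nFE°/(RT) = (1)(96485)(+0.14) / ((8.314)(283)) = 5.741.
log₁₀ K = 5.741 / ln 10 = 2.5.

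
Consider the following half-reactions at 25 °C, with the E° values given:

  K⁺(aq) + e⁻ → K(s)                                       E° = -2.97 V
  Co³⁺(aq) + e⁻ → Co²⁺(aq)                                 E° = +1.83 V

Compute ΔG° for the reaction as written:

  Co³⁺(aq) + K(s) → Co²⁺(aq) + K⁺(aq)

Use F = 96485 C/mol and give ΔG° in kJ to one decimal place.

-463.1 kJ

As written, Co³⁺/Co²⁺ is reduced (cathode) and K⁺/K is oxidised (anode), so E°cell = (+1.83) − (-2.97) = +4.80 V.
Balancing electrons gives n = 1.
ΔG° = −nFE° = −(1)(96485)(+4.80) = -463,128 J = -463.1 kJ.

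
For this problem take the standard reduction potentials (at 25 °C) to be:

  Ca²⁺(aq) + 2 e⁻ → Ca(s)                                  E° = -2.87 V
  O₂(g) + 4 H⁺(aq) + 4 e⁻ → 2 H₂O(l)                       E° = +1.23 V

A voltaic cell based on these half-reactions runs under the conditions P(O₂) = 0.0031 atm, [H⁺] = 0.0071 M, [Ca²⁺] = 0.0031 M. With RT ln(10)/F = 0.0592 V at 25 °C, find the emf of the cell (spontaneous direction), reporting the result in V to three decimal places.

O₂/H₂O is the cathode (higher E°), Ca²⁺/Ca the anode: E°cell = +1.23 − (-2.87) = +4.10 V, n = 4.
Overall: O₂(g) + 4 H⁺(aq) + 2 Ca(s) → 2 H₂O(l) + 2 Ca²⁺(aq)
Q = [Ca²⁺]^2 / (P(O₂)·[H⁺]^4); log Q = 6.086.
E = E° − (0.0592/n) log Q = +4.10 − (0.0592/4)(6.086) = +4.010 V.

+4.010 V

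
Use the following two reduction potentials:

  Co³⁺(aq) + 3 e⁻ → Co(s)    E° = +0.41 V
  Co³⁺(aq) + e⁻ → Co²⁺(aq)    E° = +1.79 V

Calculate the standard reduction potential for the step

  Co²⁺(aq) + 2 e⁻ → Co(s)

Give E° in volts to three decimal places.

Sequential free energies add, so n₃E°₃ = n₁E°₁ + n₂E°₂.
With n₃ = 3, and the known step contributing 1×(+1.79) V, the unknown satisfies 2·E° = 3×(+0.41) − 1×(+1.79) = -0.560.
E° = -0.560 / 2 = -0.280 V.

-0.280 V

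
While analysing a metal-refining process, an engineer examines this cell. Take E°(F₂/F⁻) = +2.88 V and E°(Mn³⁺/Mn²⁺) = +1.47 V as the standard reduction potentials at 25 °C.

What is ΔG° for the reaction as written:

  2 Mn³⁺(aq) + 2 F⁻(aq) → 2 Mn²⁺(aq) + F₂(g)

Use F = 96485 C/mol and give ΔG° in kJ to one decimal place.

As written, Mn³⁺/Mn²⁺ is reduced (cathode) and F₂/F⁻ is oxidised (anode), so E°cell = (+1.47) − (+2.88) = -1.41 V.
Balancing electrons gives n = 2.
ΔG° = −nFE° = −(2)(96485)(-1.41) = 272,088 J = +272.1 kJ.

+272.1 kJ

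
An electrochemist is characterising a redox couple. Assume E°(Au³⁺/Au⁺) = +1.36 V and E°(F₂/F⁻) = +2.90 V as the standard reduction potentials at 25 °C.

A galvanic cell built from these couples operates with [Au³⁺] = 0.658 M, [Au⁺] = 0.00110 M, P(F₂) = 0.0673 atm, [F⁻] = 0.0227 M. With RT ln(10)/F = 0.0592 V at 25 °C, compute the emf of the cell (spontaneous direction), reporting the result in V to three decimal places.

+1.520 V

F₂/F⁻ is the cathode (higher E°), Au³⁺/Au⁺ the anode: E°cell = +2.90 − (+1.36) = +1.54 V, n = 2.
Overall: F₂(g) + Au⁺(aq) → 2 F⁻(aq) + Au³⁺(aq)
Q = [F⁻]^2·[Au³⁺] / (P(F₂)·[Au⁺]); log Q = 0.661.
E = E° − (0.0592/n) log Q = +1.54 − (0.0592/2)(0.661) = +1.520 V.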